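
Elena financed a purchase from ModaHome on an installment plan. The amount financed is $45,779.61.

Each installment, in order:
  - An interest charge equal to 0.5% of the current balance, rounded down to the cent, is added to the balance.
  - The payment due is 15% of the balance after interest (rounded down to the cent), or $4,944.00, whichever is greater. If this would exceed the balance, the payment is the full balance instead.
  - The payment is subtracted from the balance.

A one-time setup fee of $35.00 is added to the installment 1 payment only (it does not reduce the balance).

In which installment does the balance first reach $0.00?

9

Installment 1: opening $45,779.61; interest $228.89 → $46,008.50; payment $6,901.27 (+ $35.00 fee); balance $39,107.23
Installment 2: opening $39,107.23; interest $195.53 → $39,302.76; payment $5,895.41; balance $33,407.35
Installment 3: opening $33,407.35; interest $167.03 → $33,574.38; payment $5,036.15; balance $28,538.23
Installment 4: opening $28,538.23; interest $142.69 → $28,680.92; payment $4,944.00; balance $23,736.92
Installment 5: opening $23,736.92; interest $118.68 → $23,855.60; payment $4,944.00; balance $18,911.60
Installment 6: opening $18,911.60; interest $94.55 → $19,006.15; payment $4,944.00; balance $14,062.15
Installment 7: opening $14,062.15; interest $70.31 → $14,132.46; payment $4,944.00; balance $9,188.46
Installment 8: opening $9,188.46; interest $45.94 → $9,234.40; payment $4,944.00; balance $4,290.40
Installment 9: opening $4,290.40; interest $21.45 → $4,311.85; payment $4,311.85; balance $0.00
Balance reaches $0.00 in installment 9.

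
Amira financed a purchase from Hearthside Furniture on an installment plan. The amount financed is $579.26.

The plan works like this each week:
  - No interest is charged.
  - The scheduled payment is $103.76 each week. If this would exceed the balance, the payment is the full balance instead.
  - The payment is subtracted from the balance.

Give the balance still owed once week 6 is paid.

$0.00

Week 1: opening $579.26; payment $103.76; balance $475.50
Week 2: opening $475.50; payment $103.76; balance $371.74
Week 3: opening $371.74; payment $103.76; balance $267.98
Week 4: opening $267.98; payment $103.76; balance $164.22
Week 5: opening $164.22; payment $103.76; balance $60.46
Week 6: opening $60.46; payment $60.46; balance $0.00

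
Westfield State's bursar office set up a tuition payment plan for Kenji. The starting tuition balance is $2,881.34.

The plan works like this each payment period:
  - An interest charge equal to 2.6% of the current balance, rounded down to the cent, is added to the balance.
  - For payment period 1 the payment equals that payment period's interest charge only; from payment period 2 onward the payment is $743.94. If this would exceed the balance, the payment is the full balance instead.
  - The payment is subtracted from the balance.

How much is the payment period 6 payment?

$101.61

Payment period 1: $2,881.34 +$74.91 interest = $2,956.25; pay $74.91 → $2,881.34
Payment period 2: $2,881.34 +$74.91 interest = $2,956.25; pay $743.94 → $2,212.31
Payment period 3: $2,212.31 +$57.52 interest = $2,269.83; pay $743.94 → $1,525.89
Payment period 4: $1,525.89 +$39.67 interest = $1,565.56; pay $743.94 → $821.62
Payment period 5: $821.62 +$21.36 interest = $842.98; pay $743.94 → $99.04
Payment period 6: $99.04 +$2.57 interest = $101.61; pay $101.61 → $0.00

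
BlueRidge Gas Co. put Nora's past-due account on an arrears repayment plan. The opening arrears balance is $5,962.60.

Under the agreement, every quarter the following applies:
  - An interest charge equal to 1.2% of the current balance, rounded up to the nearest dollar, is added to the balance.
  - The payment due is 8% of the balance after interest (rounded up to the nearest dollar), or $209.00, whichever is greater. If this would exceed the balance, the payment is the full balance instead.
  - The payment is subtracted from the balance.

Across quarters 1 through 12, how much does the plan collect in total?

Quarter 1: opening $5,962.60; interest $72.00 → $6,034.60; payment $483.00; balance $5,551.60
Quarter 2: opening $5,551.60; interest $67.00 → $5,618.60; payment $450.00; balance $5,168.60
Quarter 3: opening $5,168.60; interest $63.00 → $5,231.60; payment $419.00; balance $4,812.60
Quarter 4: opening $4,812.60; interest $58.00 → $4,870.60; payment $390.00; balance $4,480.60
Quarter 5: opening $4,480.60; interest $54.00 → $4,534.60; payment $363.00; balance $4,171.60
Quarter 6: opening $4,171.60; interest $51.00 → $4,222.60; payment $338.00; balance $3,884.60
Quarter 7: opening $3,884.60; interest $47.00 → $3,931.60; payment $315.00; balance $3,616.60
Quarter 8: opening $3,616.60; interest $44.00 → $3,660.60; payment $293.00; balance $3,367.60
Quarter 9: opening $3,367.60; interest $41.00 → $3,408.60; payment $273.00; balance $3,135.60
Quarter 10: opening $3,135.60; interest $38.00 → $3,173.60; payment $254.00; balance $2,919.60
Quarter 11: opening $2,919.60; interest $36.00 → $2,955.60; payment $237.00; balance $2,718.60
Quarter 12: opening $2,718.60; interest $33.00 → $2,751.60; payment $221.00; balance $2,530.60
Total paid: $4,036.00

$4,036.00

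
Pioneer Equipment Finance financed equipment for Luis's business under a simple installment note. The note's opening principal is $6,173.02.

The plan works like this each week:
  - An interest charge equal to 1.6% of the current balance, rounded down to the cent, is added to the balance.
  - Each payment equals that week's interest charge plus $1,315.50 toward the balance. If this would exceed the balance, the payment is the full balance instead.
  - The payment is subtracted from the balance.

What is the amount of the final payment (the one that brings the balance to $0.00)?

$925.59

Week 1: $6,173.02 +$98.76 interest = $6,271.78; pay $1,414.26 → $4,857.52
Week 2: $4,857.52 +$77.72 interest = $4,935.24; pay $1,393.22 → $3,542.02
Week 3: $3,542.02 +$56.67 interest = $3,598.69; pay $1,372.17 → $2,226.52
Week 4: $2,226.52 +$35.62 interest = $2,262.14; pay $1,351.12 → $911.02
Week 5: $911.02 +$14.57 interest = $925.59; pay $925.59 → $0.00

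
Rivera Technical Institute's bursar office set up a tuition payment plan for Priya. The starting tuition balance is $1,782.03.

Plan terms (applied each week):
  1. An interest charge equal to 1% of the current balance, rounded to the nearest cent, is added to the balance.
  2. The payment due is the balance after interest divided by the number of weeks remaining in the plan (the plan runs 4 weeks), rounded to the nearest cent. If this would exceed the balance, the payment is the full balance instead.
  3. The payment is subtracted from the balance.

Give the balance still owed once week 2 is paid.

Week 1: opening $1,782.03; interest $17.82 → $1,799.85; payment $449.96; balance $1,349.89
Week 2: opening $1,349.89; interest $13.50 → $1,363.39; payment $454.46; balance $908.93

$908.93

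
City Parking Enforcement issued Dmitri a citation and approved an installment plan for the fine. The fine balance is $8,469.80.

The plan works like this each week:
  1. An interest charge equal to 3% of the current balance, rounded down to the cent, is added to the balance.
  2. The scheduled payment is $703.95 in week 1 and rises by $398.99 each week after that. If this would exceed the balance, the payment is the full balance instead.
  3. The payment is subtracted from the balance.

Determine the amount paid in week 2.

$1,102.94

Week 1: $8,469.80 +$254.09 interest = $8,723.89; pay $703.95 → $8,019.94
Week 2: $8,019.94 +$240.59 interest = $8,260.53; pay $1,102.94 → $7,157.59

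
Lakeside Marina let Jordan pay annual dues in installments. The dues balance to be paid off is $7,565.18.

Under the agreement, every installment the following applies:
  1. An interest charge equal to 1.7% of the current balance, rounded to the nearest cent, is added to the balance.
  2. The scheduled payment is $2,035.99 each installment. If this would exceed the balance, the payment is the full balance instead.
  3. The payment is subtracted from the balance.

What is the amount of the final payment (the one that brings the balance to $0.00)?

Installment 1: $7,565.18 +$128.61 interest = $7,693.79; pay $2,035.99 → $5,657.80
Installment 2: $5,657.80 +$96.18 interest = $5,753.98; pay $2,035.99 → $3,717.99
Installment 3: $3,717.99 +$63.21 interest = $3,781.20; pay $2,035.99 → $1,745.21
Installment 4: $1,745.21 +$29.67 interest = $1,774.88; pay $1,774.88 → $0.00

$1,774.88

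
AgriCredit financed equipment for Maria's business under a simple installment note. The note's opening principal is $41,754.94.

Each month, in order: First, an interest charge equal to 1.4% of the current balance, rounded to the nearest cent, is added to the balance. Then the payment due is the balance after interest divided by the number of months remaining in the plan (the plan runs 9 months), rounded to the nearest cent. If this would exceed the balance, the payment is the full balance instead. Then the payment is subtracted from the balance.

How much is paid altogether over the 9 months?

# | Opening | Interest | Payment | End bal
1 | $41,754.94 | $584.57 | $4,704.39 | $37,635.12
2 | $37,635.12 | $526.89 | $4,770.25 | $33,391.76
3 | $33,391.76 | $467.48 | $4,837.03 | $29,022.21
4 | $29,022.21 | $406.31 | $4,904.75 | $24,523.77
5 | $24,523.77 | $343.33 | $4,973.42 | $19,893.68
6 | $19,893.68 | $278.51 | $5,043.05 | $15,129.14
7 | $15,129.14 | $211.81 | $5,113.65 | $10,227.30
8 | $10,227.30 | $143.18 | $5,185.24 | $5,185.24
9 | $5,185.24 | $72.59 | $5,257.83 | $0.00
Total paid: $44,789.61

$44,789.61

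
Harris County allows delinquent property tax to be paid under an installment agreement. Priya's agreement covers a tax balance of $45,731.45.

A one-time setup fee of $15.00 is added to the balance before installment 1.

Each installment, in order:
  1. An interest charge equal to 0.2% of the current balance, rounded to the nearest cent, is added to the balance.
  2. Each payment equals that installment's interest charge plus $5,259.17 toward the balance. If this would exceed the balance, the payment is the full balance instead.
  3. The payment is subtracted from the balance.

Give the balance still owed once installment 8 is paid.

Installment 1: opening $45,746.45; interest $91.49 → $45,837.94; payment $5,350.66; balance $40,487.28
Installment 2: opening $40,487.28; interest $80.97 → $40,568.25; payment $5,340.14; balance $35,228.11
Installment 3: opening $35,228.11; interest $70.46 → $35,298.57; payment $5,329.63; balance $29,968.94
Installment 4: opening $29,968.94; interest $59.94 → $30,028.88; payment $5,319.11; balance $24,709.77
Installment 5: opening $24,709.77; interest $49.42 → $24,759.19; payment $5,308.59; balance $19,450.60
Installment 6: opening $19,450.60; interest $38.90 → $19,489.50; payment $5,298.07; balance $14,191.43
Installment 7: opening $14,191.43; interest $28.38 → $14,219.81; payment $5,287.55; balance $8,932.26
Installment 8: opening $8,932.26; interest $17.86 → $8,950.12; payment $5,277.03; balance $3,673.09

$3,673.09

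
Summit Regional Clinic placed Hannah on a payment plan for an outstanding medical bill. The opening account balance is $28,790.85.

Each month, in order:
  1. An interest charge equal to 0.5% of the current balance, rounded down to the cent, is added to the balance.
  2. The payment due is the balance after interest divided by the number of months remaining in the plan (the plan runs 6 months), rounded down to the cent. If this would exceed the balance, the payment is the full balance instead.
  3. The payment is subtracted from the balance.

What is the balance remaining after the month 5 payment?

Month 1: opening $28,790.85; interest $143.95 → $28,934.80; payment $4,822.46; balance $24,112.34
Month 2: opening $24,112.34; interest $120.56 → $24,232.90; payment $4,846.58; balance $19,386.32
Month 3: opening $19,386.32; interest $96.93 → $19,483.25; payment $4,870.81; balance $14,612.44
Month 4: opening $14,612.44; interest $73.06 → $14,685.50; payment $4,895.16; balance $9,790.34
Month 5: opening $9,790.34; interest $48.95 → $9,839.29; payment $4,919.64; balance $4,919.65

$4,919.65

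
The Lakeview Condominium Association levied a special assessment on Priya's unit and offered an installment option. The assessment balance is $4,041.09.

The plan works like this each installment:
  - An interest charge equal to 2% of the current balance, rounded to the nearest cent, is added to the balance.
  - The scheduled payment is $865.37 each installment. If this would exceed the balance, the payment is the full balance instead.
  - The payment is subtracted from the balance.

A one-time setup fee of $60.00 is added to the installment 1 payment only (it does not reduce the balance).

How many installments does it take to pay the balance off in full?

Installment 1: opening $4,041.09; interest $80.82 → $4,121.91; payment $865.37 (+ $60.00 fee); balance $3,256.54
Installment 2: opening $3,256.54; interest $65.13 → $3,321.67; payment $865.37; balance $2,456.30
Installment 3: opening $2,456.30; interest $49.13 → $2,505.43; payment $865.37; balance $1,640.06
Installment 4: opening $1,640.06; interest $32.80 → $1,672.86; payment $865.37; balance $807.49
Installment 5: opening $807.49; interest $16.15 → $823.64; payment $823.64; balance $0.00
Balance reaches $0.00 in installment 5.

5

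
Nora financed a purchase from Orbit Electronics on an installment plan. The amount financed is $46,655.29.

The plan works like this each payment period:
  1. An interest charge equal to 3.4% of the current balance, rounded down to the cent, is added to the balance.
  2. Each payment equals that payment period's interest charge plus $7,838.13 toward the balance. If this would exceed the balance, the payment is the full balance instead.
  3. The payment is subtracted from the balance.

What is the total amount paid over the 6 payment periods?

# | Opening | Interest | Payment | End bal
1 | $46,655.29 | $1,586.27 | $9,424.40 | $38,817.16
2 | $38,817.16 | $1,319.78 | $9,157.91 | $30,979.03
3 | $30,979.03 | $1,053.28 | $8,891.41 | $23,140.90
4 | $23,140.90 | $786.79 | $8,624.92 | $15,302.77
5 | $15,302.77 | $520.29 | $8,358.42 | $7,464.64
6 | $7,464.64 | $253.79 | $7,718.43 | $0.00
Total paid: $52,175.49

$52,175.49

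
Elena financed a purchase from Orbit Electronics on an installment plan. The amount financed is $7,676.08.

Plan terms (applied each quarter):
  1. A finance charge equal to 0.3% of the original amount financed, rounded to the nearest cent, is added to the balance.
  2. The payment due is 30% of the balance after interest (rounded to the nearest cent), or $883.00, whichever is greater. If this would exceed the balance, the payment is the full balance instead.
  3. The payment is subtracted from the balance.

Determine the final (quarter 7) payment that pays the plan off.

$111.32

Quarter 1: opening $7,676.08; interest $23.03 → $7,699.11; payment $2,309.73; balance $5,389.38
Quarter 2: opening $5,389.38; interest $23.03 → $5,412.41; payment $1,623.72; balance $3,788.69
Quarter 3: opening $3,788.69; interest $23.03 → $3,811.72; payment $1,143.52; balance $2,668.20
Quarter 4: opening $2,668.20; interest $23.03 → $2,691.23; payment $883.00; balance $1,808.23
Quarter 5: opening $1,808.23; interest $23.03 → $1,831.26; payment $883.00; balance $948.26
Quarter 6: opening $948.26; interest $23.03 → $971.29; payment $883.00; balance $88.29
Quarter 7: opening $88.29; interest $23.03 → $111.32; payment $111.32; balance $0.00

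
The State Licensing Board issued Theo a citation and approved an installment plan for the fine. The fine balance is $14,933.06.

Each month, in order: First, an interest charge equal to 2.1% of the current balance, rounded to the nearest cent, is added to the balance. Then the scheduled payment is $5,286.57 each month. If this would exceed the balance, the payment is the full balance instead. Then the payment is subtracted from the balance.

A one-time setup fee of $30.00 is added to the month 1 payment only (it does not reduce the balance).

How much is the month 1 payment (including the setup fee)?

# | Opening | Interest | Payment | Fee | End bal
1 | $14,933.06 | $313.59 | $5,286.57 | $30.00 | $9,960.08

$5,316.57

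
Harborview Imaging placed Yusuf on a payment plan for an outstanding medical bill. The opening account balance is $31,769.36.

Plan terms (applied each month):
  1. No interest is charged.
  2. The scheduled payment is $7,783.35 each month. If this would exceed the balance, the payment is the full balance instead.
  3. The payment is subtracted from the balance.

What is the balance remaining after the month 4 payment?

Month 1: opening $31,769.36; payment $7,783.35; balance $23,986.01
Month 2: opening $23,986.01; payment $7,783.35; balance $16,202.66
Month 3: opening $16,202.66; payment $7,783.35; balance $8,419.31
Month 4: opening $8,419.31; payment $7,783.35; balance $635.96

$635.96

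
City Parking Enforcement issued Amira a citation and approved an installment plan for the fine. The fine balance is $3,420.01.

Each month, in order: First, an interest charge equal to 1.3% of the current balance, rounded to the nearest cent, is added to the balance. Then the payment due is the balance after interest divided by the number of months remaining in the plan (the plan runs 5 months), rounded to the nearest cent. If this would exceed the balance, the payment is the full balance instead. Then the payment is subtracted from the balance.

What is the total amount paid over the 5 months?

# | Opening | Interest | Payment | End bal
1 | $3,420.01 | $44.46 | $692.89 | $2,771.58
2 | $2,771.58 | $36.03 | $701.90 | $2,105.71
3 | $2,105.71 | $27.37 | $711.03 | $1,422.05
4 | $1,422.05 | $18.49 | $720.27 | $720.27
5 | $720.27 | $9.36 | $729.63 | $0.00
Total paid: $3,555.72

$3,555.72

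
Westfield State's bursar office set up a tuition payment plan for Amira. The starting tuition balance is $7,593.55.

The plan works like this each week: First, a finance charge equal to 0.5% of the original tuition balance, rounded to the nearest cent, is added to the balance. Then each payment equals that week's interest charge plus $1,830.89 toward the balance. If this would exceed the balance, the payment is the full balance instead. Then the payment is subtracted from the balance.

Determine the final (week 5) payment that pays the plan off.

Week 1: opening $7,593.55; interest $37.97 → $7,631.52; payment $1,868.86; balance $5,762.66
Week 2: opening $5,762.66; interest $37.97 → $5,800.63; payment $1,868.86; balance $3,931.77
Week 3: opening $3,931.77; interest $37.97 → $3,969.74; payment $1,868.86; balance $2,100.88
Week 4: opening $2,100.88; interest $37.97 → $2,138.85; payment $1,868.86; balance $269.99
Week 5: opening $269.99; interest $37.97 → $307.96; payment $307.96; balance $0.00

$307.96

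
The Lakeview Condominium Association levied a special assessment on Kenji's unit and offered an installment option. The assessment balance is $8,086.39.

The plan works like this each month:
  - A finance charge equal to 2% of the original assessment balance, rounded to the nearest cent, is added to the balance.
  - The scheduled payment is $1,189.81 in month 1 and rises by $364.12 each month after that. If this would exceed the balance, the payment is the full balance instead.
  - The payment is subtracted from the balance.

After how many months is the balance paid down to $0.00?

Month 1: opening $8,086.39; interest $161.73 → $8,248.12; payment $1,189.81; balance $7,058.31
Month 2: opening $7,058.31; interest $161.73 → $7,220.04; payment $1,553.93; balance $5,666.11
Month 3: opening $5,666.11; interest $161.73 → $5,827.84; payment $1,918.05; balance $3,909.79
Month 4: opening $3,909.79; interest $161.73 → $4,071.52; payment $2,282.17; balance $1,789.35
Month 5: opening $1,789.35; interest $161.73 → $1,951.08; payment $1,951.08; balance $0.00
Balance reaches $0.00 in month 5.

5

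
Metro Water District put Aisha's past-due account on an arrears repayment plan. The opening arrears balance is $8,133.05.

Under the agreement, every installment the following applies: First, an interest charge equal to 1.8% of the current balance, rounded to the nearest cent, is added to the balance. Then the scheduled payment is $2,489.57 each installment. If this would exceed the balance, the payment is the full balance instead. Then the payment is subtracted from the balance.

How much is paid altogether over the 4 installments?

# | Opening | Interest | Payment | End bal
1 | $8,133.05 | $146.39 | $2,489.57 | $5,789.87
2 | $5,789.87 | $104.22 | $2,489.57 | $3,404.52
3 | $3,404.52 | $61.28 | $2,489.57 | $976.23
4 | $976.23 | $17.57 | $993.80 | $0.00
Total paid: $8,462.51

$8,462.51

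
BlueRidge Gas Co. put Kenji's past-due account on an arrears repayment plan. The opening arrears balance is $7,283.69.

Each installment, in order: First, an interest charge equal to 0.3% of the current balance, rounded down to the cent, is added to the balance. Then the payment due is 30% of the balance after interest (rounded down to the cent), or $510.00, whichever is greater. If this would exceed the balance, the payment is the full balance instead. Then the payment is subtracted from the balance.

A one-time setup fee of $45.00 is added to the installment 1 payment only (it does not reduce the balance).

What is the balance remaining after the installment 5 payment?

$1,242.65

Installment 1: opening $7,283.69; interest $21.85 → $7,305.54; payment $2,191.66 (+ $45.00 fee); balance $5,113.88
Installment 2: opening $5,113.88; interest $15.34 → $5,129.22; payment $1,538.76; balance $3,590.46
Installment 3: opening $3,590.46; interest $10.77 → $3,601.23; payment $1,080.36; balance $2,520.87
Installment 4: opening $2,520.87; interest $7.56 → $2,528.43; payment $758.52; balance $1,769.91
Installment 5: opening $1,769.91; interest $5.30 → $1,775.21; payment $532.56; balance $1,242.65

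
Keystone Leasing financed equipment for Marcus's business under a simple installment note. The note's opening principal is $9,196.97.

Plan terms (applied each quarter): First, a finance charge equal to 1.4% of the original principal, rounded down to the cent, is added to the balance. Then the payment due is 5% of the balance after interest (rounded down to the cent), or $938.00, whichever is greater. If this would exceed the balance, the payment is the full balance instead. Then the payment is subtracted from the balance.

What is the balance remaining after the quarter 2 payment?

$7,578.47

# | Opening | Interest | Payment | End bal
1 | $9,196.97 | $128.75 | $938.00 | $8,387.72
2 | $8,387.72 | $128.75 | $938.00 | $7,578.47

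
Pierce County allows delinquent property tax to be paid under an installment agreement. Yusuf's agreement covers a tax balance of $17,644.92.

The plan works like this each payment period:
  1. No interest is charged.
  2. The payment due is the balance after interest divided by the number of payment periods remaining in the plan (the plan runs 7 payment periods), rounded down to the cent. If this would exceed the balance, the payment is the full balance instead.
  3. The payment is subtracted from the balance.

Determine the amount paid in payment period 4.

$2,520.70

Payment period 1: $17,644.92 − $2,520.70 → $15,124.22
Payment period 2: $15,124.22 − $2,520.70 → $12,603.52
Payment period 3: $12,603.52 − $2,520.70 → $10,082.82
Payment period 4: $10,082.82 − $2,520.70 → $7,562.12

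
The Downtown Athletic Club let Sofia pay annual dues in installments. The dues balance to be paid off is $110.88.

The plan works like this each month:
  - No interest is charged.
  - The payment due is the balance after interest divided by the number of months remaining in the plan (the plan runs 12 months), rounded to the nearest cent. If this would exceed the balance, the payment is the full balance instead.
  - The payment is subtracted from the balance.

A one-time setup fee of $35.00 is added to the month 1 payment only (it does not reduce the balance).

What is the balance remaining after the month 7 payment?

$46.20

Month 1: opening $110.88; payment $9.24 (+ $35.00 fee); balance $101.64
Month 2: opening $101.64; payment $9.24; balance $92.40
Month 3: opening $92.40; payment $9.24; balance $83.16
Month 4: opening $83.16; payment $9.24; balance $73.92
Month 5: opening $73.92; payment $9.24; balance $64.68
Month 6: opening $64.68; payment $9.24; balance $55.44
Month 7: opening $55.44; payment $9.24; balance $46.20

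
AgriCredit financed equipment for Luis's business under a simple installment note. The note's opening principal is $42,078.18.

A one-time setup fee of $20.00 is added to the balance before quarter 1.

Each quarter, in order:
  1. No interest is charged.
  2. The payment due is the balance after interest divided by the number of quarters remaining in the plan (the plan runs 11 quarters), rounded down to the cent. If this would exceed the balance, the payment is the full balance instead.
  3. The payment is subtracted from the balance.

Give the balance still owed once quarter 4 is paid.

$26,789.77

Quarter 1: $42,098.18 − $3,827.10 → $38,271.08
Quarter 2: $38,271.08 − $3,827.10 → $34,443.98
Quarter 3: $34,443.98 − $3,827.10 → $30,616.88
Quarter 4: $30,616.88 − $3,827.11 → $26,789.77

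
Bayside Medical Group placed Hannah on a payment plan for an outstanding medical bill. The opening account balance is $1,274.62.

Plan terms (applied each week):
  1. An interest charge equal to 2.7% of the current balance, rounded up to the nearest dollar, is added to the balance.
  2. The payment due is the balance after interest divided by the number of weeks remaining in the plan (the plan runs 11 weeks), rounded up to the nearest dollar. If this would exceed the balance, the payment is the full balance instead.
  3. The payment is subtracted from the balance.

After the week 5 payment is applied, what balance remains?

$794.62

# | Opening | Interest | Payment | End bal
1 | $1,274.62 | $35.00 | $120.00 | $1,189.62
2 | $1,189.62 | $33.00 | $123.00 | $1,099.62
3 | $1,099.62 | $30.00 | $126.00 | $1,003.62
4 | $1,003.62 | $28.00 | $129.00 | $902.62
5 | $902.62 | $25.00 | $133.00 | $794.62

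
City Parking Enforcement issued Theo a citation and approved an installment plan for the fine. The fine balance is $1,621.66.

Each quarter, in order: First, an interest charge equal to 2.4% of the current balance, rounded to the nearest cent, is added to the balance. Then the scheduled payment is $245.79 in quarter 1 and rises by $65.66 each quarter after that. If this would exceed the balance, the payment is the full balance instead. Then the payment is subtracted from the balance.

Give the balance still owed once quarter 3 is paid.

# | Opening | Interest | Payment | End bal
1 | $1,621.66 | $38.92 | $245.79 | $1,414.79
2 | $1,414.79 | $33.95 | $311.45 | $1,137.29
3 | $1,137.29 | $27.29 | $377.11 | $787.47

$787.47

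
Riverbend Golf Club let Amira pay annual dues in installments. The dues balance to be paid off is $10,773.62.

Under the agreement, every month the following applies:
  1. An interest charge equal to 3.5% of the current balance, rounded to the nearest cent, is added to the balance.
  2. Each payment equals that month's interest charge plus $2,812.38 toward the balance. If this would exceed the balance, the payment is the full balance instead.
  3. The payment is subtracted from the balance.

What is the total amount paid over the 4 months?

$11,691.33

Month 1: opening $10,773.62; interest $377.08 → $11,150.70; payment $3,189.46; balance $7,961.24
Month 2: opening $7,961.24; interest $278.64 → $8,239.88; payment $3,091.02; balance $5,148.86
Month 3: opening $5,148.86; interest $180.21 → $5,329.07; payment $2,992.59; balance $2,336.48
Month 4: opening $2,336.48; interest $81.78 → $2,418.26; payment $2,418.26; balance $0.00
Total paid: $11,691.33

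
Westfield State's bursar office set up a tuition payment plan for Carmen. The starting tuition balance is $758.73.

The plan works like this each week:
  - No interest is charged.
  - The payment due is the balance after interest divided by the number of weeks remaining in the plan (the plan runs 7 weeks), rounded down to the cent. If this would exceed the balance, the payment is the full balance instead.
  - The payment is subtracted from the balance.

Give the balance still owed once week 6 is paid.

$108.39

# | Opening | Payment | End bal
1 | $758.73 | $108.39 | $650.34
2 | $650.34 | $108.39 | $541.95
3 | $541.95 | $108.39 | $433.56
4 | $433.56 | $108.39 | $325.17
5 | $325.17 | $108.39 | $216.78
6 | $216.78 | $108.39 | $108.39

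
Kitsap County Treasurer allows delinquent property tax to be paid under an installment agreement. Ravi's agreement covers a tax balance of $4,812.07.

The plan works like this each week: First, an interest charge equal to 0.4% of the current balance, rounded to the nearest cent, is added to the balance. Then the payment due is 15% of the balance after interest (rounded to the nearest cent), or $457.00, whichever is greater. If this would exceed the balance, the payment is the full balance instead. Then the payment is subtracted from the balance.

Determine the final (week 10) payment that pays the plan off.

$294.93

Week 1: opening $4,812.07; interest $19.25 → $4,831.32; payment $724.70; balance $4,106.62
Week 2: opening $4,106.62; interest $16.43 → $4,123.05; payment $618.46; balance $3,504.59
Week 3: opening $3,504.59; interest $14.02 → $3,518.61; payment $527.79; balance $2,990.82
Week 4: opening $2,990.82; interest $11.96 → $3,002.78; payment $457.00; balance $2,545.78
Week 5: opening $2,545.78; interest $10.18 → $2,555.96; payment $457.00; balance $2,098.96
Week 6: opening $2,098.96; interest $8.40 → $2,107.36; payment $457.00; balance $1,650.36
Week 7: opening $1,650.36; interest $6.60 → $1,656.96; payment $457.00; balance $1,199.96
Week 8: opening $1,199.96; interest $4.80 → $1,204.76; payment $457.00; balance $747.76
Week 9: opening $747.76; interest $2.99 → $750.75; payment $457.00; balance $293.75
Week 10: opening $293.75; interest $1.18 → $294.93; payment $294.93; balance $0.00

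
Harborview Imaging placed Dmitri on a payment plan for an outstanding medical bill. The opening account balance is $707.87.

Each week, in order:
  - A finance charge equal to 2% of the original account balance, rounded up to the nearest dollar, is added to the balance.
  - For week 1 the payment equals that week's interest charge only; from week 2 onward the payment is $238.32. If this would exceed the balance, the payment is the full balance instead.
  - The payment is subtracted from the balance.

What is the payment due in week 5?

$52.91

Week 1: $707.87 +$15.00 interest = $722.87; pay $15.00 → $707.87
Week 2: $707.87 +$15.00 interest = $722.87; pay $238.32 → $484.55
Week 3: $484.55 +$15.00 interest = $499.55; pay $238.32 → $261.23
Week 4: $261.23 +$15.00 interest = $276.23; pay $238.32 → $37.91
Week 5: $37.91 +$15.00 interest = $52.91; pay $52.91 → $0.00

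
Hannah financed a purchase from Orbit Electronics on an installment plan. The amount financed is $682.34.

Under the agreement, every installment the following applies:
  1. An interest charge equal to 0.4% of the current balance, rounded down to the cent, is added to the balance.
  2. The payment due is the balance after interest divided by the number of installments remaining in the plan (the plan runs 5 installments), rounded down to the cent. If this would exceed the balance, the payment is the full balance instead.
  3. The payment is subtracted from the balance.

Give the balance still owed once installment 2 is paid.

Installment 1: $682.34 +$2.72 interest = $685.06; pay $137.01 → $548.05
Installment 2: $548.05 +$2.19 interest = $550.24; pay $137.56 → $412.68

$412.68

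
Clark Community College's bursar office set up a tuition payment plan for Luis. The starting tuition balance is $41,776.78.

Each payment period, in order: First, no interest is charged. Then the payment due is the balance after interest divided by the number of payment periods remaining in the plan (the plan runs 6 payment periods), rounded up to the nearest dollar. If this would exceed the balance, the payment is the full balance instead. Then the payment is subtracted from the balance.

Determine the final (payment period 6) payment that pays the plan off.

$6,961.78

Payment period 1: opening $41,776.78; payment $6,963.00; balance $34,813.78
Payment period 2: opening $34,813.78; payment $6,963.00; balance $27,850.78
Payment period 3: opening $27,850.78; payment $6,963.00; balance $20,887.78
Payment period 4: opening $20,887.78; payment $6,963.00; balance $13,924.78
Payment period 5: opening $13,924.78; payment $6,963.00; balance $6,961.78
Payment period 6: opening $6,961.78; payment $6,961.78; balance $0.00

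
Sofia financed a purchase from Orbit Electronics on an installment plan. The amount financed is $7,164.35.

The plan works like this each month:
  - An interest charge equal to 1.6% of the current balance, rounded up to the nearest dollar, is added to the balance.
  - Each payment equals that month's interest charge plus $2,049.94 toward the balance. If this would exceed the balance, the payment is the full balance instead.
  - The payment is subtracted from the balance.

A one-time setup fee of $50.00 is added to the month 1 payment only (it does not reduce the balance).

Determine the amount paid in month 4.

$1,031.53

Month 1: opening $7,164.35; interest $115.00 → $7,279.35; payment $2,164.94 (+ $50.00 fee); balance $5,114.41
Month 2: opening $5,114.41; interest $82.00 → $5,196.41; payment $2,131.94; balance $3,064.47
Month 3: opening $3,064.47; interest $50.00 → $3,114.47; payment $2,099.94; balance $1,014.53
Month 4: opening $1,014.53; interest $17.00 → $1,031.53; payment $1,031.53; balance $0.00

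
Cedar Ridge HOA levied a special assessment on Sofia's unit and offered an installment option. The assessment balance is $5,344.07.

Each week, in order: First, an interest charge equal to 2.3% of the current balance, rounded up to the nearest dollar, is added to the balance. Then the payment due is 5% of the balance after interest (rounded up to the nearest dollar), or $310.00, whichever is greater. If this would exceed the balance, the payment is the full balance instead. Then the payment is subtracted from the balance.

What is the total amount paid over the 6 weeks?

$1,860.00

Week 1: opening $5,344.07; interest $123.00 → $5,467.07; payment $310.00; balance $5,157.07
Week 2: opening $5,157.07; interest $119.00 → $5,276.07; payment $310.00; balance $4,966.07
Week 3: opening $4,966.07; interest $115.00 → $5,081.07; payment $310.00; balance $4,771.07
Week 4: opening $4,771.07; interest $110.00 → $4,881.07; payment $310.00; balance $4,571.07
Week 5: opening $4,571.07; interest $106.00 → $4,677.07; payment $310.00; balance $4,367.07
Week 6: opening $4,367.07; interest $101.00 → $4,468.07; payment $310.00; balance $4,158.07
Total paid: $1,860.00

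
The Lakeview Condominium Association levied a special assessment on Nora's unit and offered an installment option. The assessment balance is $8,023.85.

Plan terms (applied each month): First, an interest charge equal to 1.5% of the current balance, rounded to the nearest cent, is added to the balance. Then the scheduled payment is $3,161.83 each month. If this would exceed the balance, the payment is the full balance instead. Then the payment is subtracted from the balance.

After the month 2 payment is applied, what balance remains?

$1,895.29

Month 1: $8,023.85 +$120.36 interest = $8,144.21; pay $3,161.83 → $4,982.38
Month 2: $4,982.38 +$74.74 interest = $5,057.12; pay $3,161.83 → $1,895.29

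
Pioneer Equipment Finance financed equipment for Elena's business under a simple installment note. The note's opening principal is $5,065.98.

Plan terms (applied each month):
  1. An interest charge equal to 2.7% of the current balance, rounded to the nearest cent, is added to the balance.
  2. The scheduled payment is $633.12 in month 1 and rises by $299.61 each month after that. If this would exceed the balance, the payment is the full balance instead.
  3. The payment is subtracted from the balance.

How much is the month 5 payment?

$1,200.08

# | Opening | Interest | Payment | End bal
1 | $5,065.98 | $136.78 | $633.12 | $4,569.64
2 | $4,569.64 | $123.38 | $932.73 | $3,760.29
3 | $3,760.29 | $101.53 | $1,232.34 | $2,629.48
4 | $2,629.48 | $71.00 | $1,531.95 | $1,168.53
5 | $1,168.53 | $31.55 | $1,200.08 | $0.00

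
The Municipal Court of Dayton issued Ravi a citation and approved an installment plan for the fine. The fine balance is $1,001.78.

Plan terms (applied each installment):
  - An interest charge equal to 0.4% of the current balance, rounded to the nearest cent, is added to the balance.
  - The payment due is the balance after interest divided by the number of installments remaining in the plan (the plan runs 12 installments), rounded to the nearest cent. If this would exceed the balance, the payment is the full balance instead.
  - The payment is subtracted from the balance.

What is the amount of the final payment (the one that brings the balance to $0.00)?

$87.58

Installment 1: $1,001.78 +$4.01 interest = $1,005.79; pay $83.82 → $921.97
Installment 2: $921.97 +$3.69 interest = $925.66; pay $84.15 → $841.51
Installment 3: $841.51 +$3.37 interest = $844.88; pay $84.49 → $760.39
Installment 4: $760.39 +$3.04 interest = $763.43; pay $84.83 → $678.60
Installment 5: $678.60 +$2.71 interest = $681.31; pay $85.16 → $596.15
Installment 6: $596.15 +$2.38 interest = $598.53; pay $85.50 → $513.03
Installment 7: $513.03 +$2.05 interest = $515.08; pay $85.85 → $429.23
Installment 8: $429.23 +$1.72 interest = $430.95; pay $86.19 → $344.76
Installment 9: $344.76 +$1.38 interest = $346.14; pay $86.54 → $259.60
Installment 10: $259.60 +$1.04 interest = $260.64; pay $86.88 → $173.76
Installment 11: $173.76 +$0.70 interest = $174.46; pay $87.23 → $87.23
Installment 12: $87.23 +$0.35 interest = $87.58; pay $87.58 → $0.00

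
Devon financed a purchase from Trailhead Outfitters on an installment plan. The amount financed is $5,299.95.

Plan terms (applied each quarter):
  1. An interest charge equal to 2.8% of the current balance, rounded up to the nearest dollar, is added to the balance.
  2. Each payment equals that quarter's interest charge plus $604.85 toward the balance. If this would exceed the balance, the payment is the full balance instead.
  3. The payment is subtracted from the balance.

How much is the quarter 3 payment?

# | Opening | Interest | Payment | End bal
1 | $5,299.95 | $149.00 | $753.85 | $4,695.10
2 | $4,695.10 | $132.00 | $736.85 | $4,090.25
3 | $4,090.25 | $115.00 | $719.85 | $3,485.40

$719.85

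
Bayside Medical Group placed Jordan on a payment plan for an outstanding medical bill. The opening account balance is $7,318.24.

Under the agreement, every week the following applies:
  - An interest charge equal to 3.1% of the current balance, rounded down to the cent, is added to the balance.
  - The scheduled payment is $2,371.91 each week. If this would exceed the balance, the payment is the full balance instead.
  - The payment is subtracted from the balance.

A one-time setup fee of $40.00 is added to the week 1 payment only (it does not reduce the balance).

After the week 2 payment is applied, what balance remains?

# | Opening | Interest | Payment | Fee | End bal
1 | $7,318.24 | $226.86 | $2,371.91 | $40.00 | $5,173.19
2 | $5,173.19 | $160.36 | $2,371.91 | — | $2,961.64

$2,961.64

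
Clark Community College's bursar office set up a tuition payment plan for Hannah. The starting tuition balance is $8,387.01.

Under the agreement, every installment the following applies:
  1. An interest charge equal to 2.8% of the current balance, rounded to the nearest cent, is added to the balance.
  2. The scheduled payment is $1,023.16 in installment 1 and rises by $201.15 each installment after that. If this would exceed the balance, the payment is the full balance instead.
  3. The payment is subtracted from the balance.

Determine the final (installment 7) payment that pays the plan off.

$186.13

Installment 1: opening $8,387.01; interest $234.84 → $8,621.85; payment $1,023.16; balance $7,598.69
Installment 2: opening $7,598.69; interest $212.76 → $7,811.45; payment $1,224.31; balance $6,587.14
Installment 3: opening $6,587.14; interest $184.44 → $6,771.58; payment $1,425.46; balance $5,346.12
Installment 4: opening $5,346.12; interest $149.69 → $5,495.81; payment $1,626.61; balance $3,869.20
Installment 5: opening $3,869.20; interest $108.34 → $3,977.54; payment $1,827.76; balance $2,149.78
Installment 6: opening $2,149.78; interest $60.19 → $2,209.97; payment $2,028.91; balance $181.06
Installment 7: opening $181.06; interest $5.07 → $186.13; payment $186.13; balance $0.00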